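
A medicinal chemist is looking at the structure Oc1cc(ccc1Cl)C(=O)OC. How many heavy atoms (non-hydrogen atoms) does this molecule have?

12

Every atom symbol written in the SMILES (organic subset) is one heavy atom; implicit H are not written.
Heavy atoms by element → C:8, Cl:1, O:3.
Total: 12.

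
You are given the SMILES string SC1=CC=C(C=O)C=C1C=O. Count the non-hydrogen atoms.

Every atom symbol written in the SMILES (organic subset) is one heavy atom; implicit H are not written.
Heavy atoms by element → C:8, O:2, S:1.
Total: 11.

11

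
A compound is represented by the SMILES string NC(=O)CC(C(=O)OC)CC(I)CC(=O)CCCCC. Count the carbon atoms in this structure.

Count every carbon token in the SMILES (each C, including those in ring-closure positions and inside branches).
Carbon count: 14.

14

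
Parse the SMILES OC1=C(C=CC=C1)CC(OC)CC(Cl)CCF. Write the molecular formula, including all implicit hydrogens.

C13H18ClFO2

Walk through each heavy atom and fill implicit hydrogens from standard valence (C 4, N 3, O 2, S 2, halogen 1):
  atom 1: O, bond orders sum to 1 (valence 2) → 1 H
  atom 2: C, bond orders sum to 4 (valence 4) → 0 H
  atom 3: C, bond orders sum to 4 (valence 4) → 0 H
  atom 4: C, bond orders sum to 3 (valence 4) → 1 H
  atom 5: C, bond orders sum to 3 (valence 4) → 1 H
  atom 6: C, bond orders sum to 3 (valence 4) → 1 H
  atom 7: C, bond orders sum to 3 (valence 4) → 1 H
  atom 8: C, bond orders sum to 2 (valence 4) → 2 H
  atom 9: C, bond orders sum to 3 (valence 4) → 1 H
  atom 10: O, bond orders sum to 2 (valence 2) → 0 H
  atom 11: C, bond orders sum to 1 (valence 4) → 3 H
  atom 12: C, bond orders sum to 2 (valence 4) → 2 H
  atom 13: C, bond orders sum to 3 (valence 4) → 1 H
  atom 14: Cl (halogen, monovalent) → 0 H
  atom 15: C, bond orders sum to 2 (valence 4) → 2 H
  atom 16: C, bond orders sum to 2 (valence 4) → 2 H
  atom 17: F (halogen, monovalent) → 0 H
Totals → C:13, H:18, Cl:1, F:1, O:2.
In Hill order: C13H18ClFO2.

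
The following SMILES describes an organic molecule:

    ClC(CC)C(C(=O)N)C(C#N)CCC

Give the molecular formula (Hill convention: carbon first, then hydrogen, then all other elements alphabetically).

C10H17ClN2O

Walk through each heavy atom and fill implicit hydrogens from standard valence (C 4, N 3, O 2, S 2, halogen 1):
  atom 1: Cl (halogen, monovalent) → 0 H
  atom 2: C, bond orders sum to 3 (valence 4) → 1 H
  atom 3: C, bond orders sum to 2 (valence 4) → 2 H
  atom 4: C, bond orders sum to 1 (valence 4) → 3 H
  atom 5: C, bond orders sum to 3 (valence 4) → 1 H
  atom 6: C, bond orders sum to 4 (valence 4) → 0 H
  atom 7: O, bond orders sum to 2 (valence 2) → 0 H
  atom 8: N, bond orders sum to 1 (valence 3) → 2 H
  atom 9: C, bond orders sum to 3 (valence 4) → 1 H
  atom 10: C, bond orders sum to 4 (valence 4) → 0 H
  atom 11: N, bond orders sum to 3 (valence 3) → 0 H
  atom 12: C, bond orders sum to 2 (valence 4) → 2 H
  atom 13: C, bond orders sum to 2 (valence 4) → 2 H
  atom 14: C, bond orders sum to 1 (valence 4) → 3 H
Totals → C:10, H:17, Cl:1, N:2, O:1.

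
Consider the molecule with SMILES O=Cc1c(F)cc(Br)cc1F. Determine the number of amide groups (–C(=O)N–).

Scan the SMILES for the amide motif — none present.
Groups that are present: 1 aldehyde.

0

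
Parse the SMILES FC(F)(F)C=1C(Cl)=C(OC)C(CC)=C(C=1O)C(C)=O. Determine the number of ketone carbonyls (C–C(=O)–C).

1

The ketone motif appears at heavy-atom position 17 in the SMILES.
Other groups present: 1 ether, 1 hydroxyl.
Ketone count: 1.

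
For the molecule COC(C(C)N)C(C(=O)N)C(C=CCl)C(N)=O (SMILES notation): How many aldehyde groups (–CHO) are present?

Scan the SMILES for the aldehyde motif — none present.
Groups that are present: 1 alkene, 2 amide, 1 ether, 1 primary amine.

0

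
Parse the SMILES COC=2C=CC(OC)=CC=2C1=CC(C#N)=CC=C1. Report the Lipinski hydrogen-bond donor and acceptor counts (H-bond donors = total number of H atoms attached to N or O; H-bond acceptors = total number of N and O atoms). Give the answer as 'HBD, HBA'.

0, 3

Donors: find every N or O and count the H atoms it carries.
  atom 2 (O): bond orders sum to 2 → 0 H
  atom 7 (O): bond orders sum to 2 → 0 H
  atom 15 (N): bond orders sum to 3 → 0 H
Lipinski HBD = 0.
Acceptors: N atoms = 1, O atoms = 2 → HBA = 3.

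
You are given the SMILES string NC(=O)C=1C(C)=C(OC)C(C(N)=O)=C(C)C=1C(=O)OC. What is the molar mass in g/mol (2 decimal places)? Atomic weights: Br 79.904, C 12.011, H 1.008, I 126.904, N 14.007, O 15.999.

280.28 g/mol

First, the molecular formula is C13H16N2O5 (counting implicit H from valence).
  C: 13 × 12.011 = 156.143
  H: 16 × 1.008 = 16.128
  N: 2 × 14.007 = 28.014
  O: 5 × 15.999 = 79.995
Sum: 13×12.011 + 16×1.008 + 2×14.007 + 5×15.999 = 280.280 → 280.28 g/mol.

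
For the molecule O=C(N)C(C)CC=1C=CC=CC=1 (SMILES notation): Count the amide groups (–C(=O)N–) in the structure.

The amide motif appears at heavy-atom position 2 in the SMILES.
Amide count: 1.

1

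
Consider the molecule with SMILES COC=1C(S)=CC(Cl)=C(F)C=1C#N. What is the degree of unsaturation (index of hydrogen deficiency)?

6

Degree of unsaturation = (number of rings) + (number of π bonds).
Ring closures in the SMILES: 1.
π bonds: 3 double bonds (each 1 DoU), 1 triple bond (each 2 DoU) → 5 DoU from unsaturation.
Total DoU = 1 + 5 = 6.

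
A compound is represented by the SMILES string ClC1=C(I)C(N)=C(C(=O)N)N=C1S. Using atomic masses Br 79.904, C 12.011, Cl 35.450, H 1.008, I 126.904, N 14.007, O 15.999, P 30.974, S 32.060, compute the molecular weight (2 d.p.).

329.54 g/mol

First, the molecular formula is C6H5ClIN3OS (counting implicit H from valence).
  C: 6 × 12.011 = 72.066
  Cl: 1 × 35.450 = 35.450
  H: 5 × 1.008 = 5.040
  I: 1 × 126.904 = 126.904
  N: 3 × 14.007 = 42.021
  O: 1 × 15.999 = 15.999
  S: 1 × 32.060 = 32.060
Sum: 6×12.011 + 1×35.450 + 5×1.008 + 1×126.904 + 3×14.007 + 1×15.999 + 1×32.060 = 329.540 → 329.54 g/mol.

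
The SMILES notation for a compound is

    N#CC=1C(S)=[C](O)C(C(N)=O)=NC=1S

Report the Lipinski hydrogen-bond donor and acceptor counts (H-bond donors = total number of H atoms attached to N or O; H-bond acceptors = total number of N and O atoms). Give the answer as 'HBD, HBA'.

3, 5

Donors: find every N or O and count the H atoms it carries.
  atom 1 (N): bond orders sum to 3 → 0 H
  atom 7 (O): bond orders sum to 1 → 1 H
  atom 10 (N): bond orders sum to 1 → 2 H
  atom 11 (O): bond orders sum to 2 → 0 H
  atom 12 (N): bond orders sum to 3 → 0 H
Lipinski HBD = 3.
Acceptors: N atoms = 3, O atoms = 2 → HBA = 5.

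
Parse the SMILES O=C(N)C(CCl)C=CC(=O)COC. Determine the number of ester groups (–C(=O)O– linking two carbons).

0

Scan the SMILES for the ester motif — none present.
Groups that are present: 1 alkene, 1 amide, 1 ether, 1 ketone.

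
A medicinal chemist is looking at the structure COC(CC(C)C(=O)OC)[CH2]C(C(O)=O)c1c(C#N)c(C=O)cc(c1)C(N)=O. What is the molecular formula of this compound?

Walk through each heavy atom and fill implicit hydrogens from standard valence (C 4, N 3, O 2, S 2, halogen 1); for lowercase aromatic atoms, an aromatic c carries 1 H when it has two neighbours and 0 H with three, and aromatic n carries 0 H:
  atom 1: C, bond orders sum to 1 (valence 4) → 3 H
  atom 2: O, bond orders sum to 2 (valence 2) → 0 H
  atom 3: C, bond orders sum to 3 (valence 4) → 1 H
  atom 4: C, bond orders sum to 2 (valence 4) → 2 H
  atom 5: C, bond orders sum to 3 (valence 4) → 1 H
  atom 6: C, bond orders sum to 1 (valence 4) → 3 H
  atom 7: C, bond orders sum to 4 (valence 4) → 0 H
  atom 8: O, bond orders sum to 2 (valence 2) → 0 H
  atom 9: O, bond orders sum to 2 (valence 2) → 0 H
  atom 10: C, bond orders sum to 1 (valence 4) → 3 H
  atom 11: C with explicit H count 2
  atom 12: C, bond orders sum to 3 (valence 4) → 1 H
  atom 13: C, bond orders sum to 4 (valence 4) → 0 H
  atom 14: O, bond orders sum to 1 (valence 2) → 1 H
  atom 15: O, bond orders sum to 2 (valence 2) → 0 H
  atom 16: aromatic c, 3 neighbours → 0 H
  atom 17: aromatic c, 3 neighbours → 0 H
  atom 18: C, bond orders sum to 4 (valence 4) → 0 H
  atom 19: N, bond orders sum to 3 (valence 3) → 0 H
  atom 20: aromatic c, 3 neighbours → 0 H
  atom 21: C, bond orders sum to 3 (valence 4) → 1 H
  atom 22: O, bond orders sum to 2 (valence 2) → 0 H
  atom 23: aromatic c, 2 neighbours → 1 H
  atom 24: aromatic c, 3 neighbours → 0 H
  atom 25: aromatic c, 2 neighbours → 1 H
  atom 26: C, bond orders sum to 4 (valence 4) → 0 H
  atom 27: N, bond orders sum to 1 (valence 3) → 2 H
  atom 28: O, bond orders sum to 2 (valence 2) → 0 H
Totals → C:19, H:22, N:2, O:7.
In Hill order: C19H22N2O7.

C19H22N2O7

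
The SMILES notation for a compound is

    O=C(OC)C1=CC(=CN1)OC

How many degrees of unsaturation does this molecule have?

Degree of unsaturation = (number of rings) + (number of π bonds).
Ring closures in the SMILES: 1.
π bonds: 3 double bonds (each 1 DoU) → 3 DoU from unsaturation.
Total DoU = 1 + 3 = 4.

4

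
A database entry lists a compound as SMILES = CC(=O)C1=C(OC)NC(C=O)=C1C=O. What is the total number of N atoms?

1

Scan the SMILES for N atoms (remember two-letter symbols like Cl and Br are single atoms).
Nitrogen count: 1.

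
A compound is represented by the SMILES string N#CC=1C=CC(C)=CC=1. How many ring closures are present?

In SMILES, each pair of matching ring-closure digits denotes one ring-closing bond; the number of such bonds equals the number of independent rings.
Ring-closure bonds here: 1.

1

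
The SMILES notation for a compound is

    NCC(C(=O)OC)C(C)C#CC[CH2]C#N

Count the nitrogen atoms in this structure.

2

Scan the SMILES for N atoms (remember two-letter symbols like Cl and Br are single atoms).
Nitrogen count: 2.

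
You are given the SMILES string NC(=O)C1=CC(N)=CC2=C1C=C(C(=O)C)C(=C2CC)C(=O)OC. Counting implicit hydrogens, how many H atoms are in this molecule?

18

Walk through each heavy atom and fill implicit hydrogens from standard valence (C 4, N 3, O 2, S 2, halogen 1):
  atom 1: N, bond orders sum to 1 (valence 3) → 2 H
  atom 2: C, bond orders sum to 4 (valence 4) → 0 H
  atom 3: O, bond orders sum to 2 (valence 2) → 0 H
  atom 4: C, bond orders sum to 4 (valence 4) → 0 H
  atom 5: C, bond orders sum to 3 (valence 4) → 1 H
  atom 6: C, bond orders sum to 4 (valence 4) → 0 H
  atom 7: N, bond orders sum to 1 (valence 3) → 2 H
  atom 8: C, bond orders sum to 3 (valence 4) → 1 H
  atom 9: C, bond orders sum to 4 (valence 4) → 0 H
  atom 10: C, bond orders sum to 4 (valence 4) → 0 H
  atom 11: C, bond orders sum to 3 (valence 4) → 1 H
  atom 12: C, bond orders sum to 4 (valence 4) → 0 H
  atom 13: C, bond orders sum to 4 (valence 4) → 0 H
  atom 14: O, bond orders sum to 2 (valence 2) → 0 H
  atom 15: C, bond orders sum to 1 (valence 4) → 3 H
  atom 16: C, bond orders sum to 4 (valence 4) → 0 H
  atom 17: C, bond orders sum to 4 (valence 4) → 0 H
  atom 18: C, bond orders sum to 2 (valence 4) → 2 H
  atom 19: C, bond orders sum to 1 (valence 4) → 3 H
  atom 20: C, bond orders sum to 4 (valence 4) → 0 H
  atom 21: O, bond orders sum to 2 (valence 2) → 0 H
  atom 22: O, bond orders sum to 2 (valence 2) → 0 H
  atom 23: C, bond orders sum to 1 (valence 4) → 3 H
Total hydrogens: 18.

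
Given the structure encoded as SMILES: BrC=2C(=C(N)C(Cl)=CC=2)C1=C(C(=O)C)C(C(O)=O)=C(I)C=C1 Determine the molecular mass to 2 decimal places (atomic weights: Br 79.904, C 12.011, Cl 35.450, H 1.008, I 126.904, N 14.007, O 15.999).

494.51 g/mol

First, the molecular formula is C15H10BrClINO3 (counting implicit H from valence).
  Br: 1 × 79.904 = 79.904
  C: 15 × 12.011 = 180.165
  Cl: 1 × 35.450 = 35.450
  H: 10 × 1.008 = 10.080
  I: 1 × 126.904 = 126.904
  N: 1 × 14.007 = 14.007
  O: 3 × 15.999 = 47.997
Sum: 1×79.904 + 15×12.011 + 1×35.450 + 10×1.008 + 1×126.904 + 1×14.007 + 3×15.999 = 494.507 → 494.51 g/mol.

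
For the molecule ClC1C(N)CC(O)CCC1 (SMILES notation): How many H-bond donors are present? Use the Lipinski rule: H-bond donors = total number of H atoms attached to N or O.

Donors: find every N or O and count the H atoms it carries.
  atom 4 (N): bond orders sum to 1 → 2 H
  atom 7 (O): bond orders sum to 1 → 1 H
Lipinski HBD = 3.

3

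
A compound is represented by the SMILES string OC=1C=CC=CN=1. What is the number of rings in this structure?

In SMILES, each pair of matching ring-closure digits denotes one ring-closing bond; the number of such bonds equals the number of independent rings.
Ring-closure bonds here: 1.

1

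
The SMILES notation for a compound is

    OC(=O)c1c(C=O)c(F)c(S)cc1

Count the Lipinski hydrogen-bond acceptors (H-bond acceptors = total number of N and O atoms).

N atoms: 0; O atoms: 3.
Lipinski HBA = 0 + 3 = 3.

3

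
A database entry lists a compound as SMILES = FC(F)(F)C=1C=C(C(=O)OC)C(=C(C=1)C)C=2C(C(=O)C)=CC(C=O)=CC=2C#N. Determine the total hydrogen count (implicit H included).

14

Walk through each heavy atom and fill implicit hydrogens from standard valence (C 4, N 3, O 2, S 2, halogen 1):
  atom 1: F (halogen, monovalent) → 0 H
  atom 2: C, bond orders sum to 4 (valence 4) → 0 H
  atom 3: F (halogen, monovalent) → 0 H
  atom 4: F (halogen, monovalent) → 0 H
  atom 5: C, bond orders sum to 4 (valence 4) → 0 H
  atom 6: C, bond orders sum to 3 (valence 4) → 1 H
  atom 7: C, bond orders sum to 4 (valence 4) → 0 H
  atom 8: C, bond orders sum to 4 (valence 4) → 0 H
  atom 9: O, bond orders sum to 2 (valence 2) → 0 H
  atom 10: O, bond orders sum to 2 (valence 2) → 0 H
  atom 11: C, bond orders sum to 1 (valence 4) → 3 H
  atom 12: C, bond orders sum to 4 (valence 4) → 0 H
  atom 13: C, bond orders sum to 4 (valence 4) → 0 H
  atom 14: C, bond orders sum to 3 (valence 4) → 1 H
  atom 15: C, bond orders sum to 1 (valence 4) → 3 H
  atom 16: C, bond orders sum to 4 (valence 4) → 0 H
  atom 17: C, bond orders sum to 4 (valence 4) → 0 H
  atom 18: C, bond orders sum to 4 (valence 4) → 0 H
  atom 19: O, bond orders sum to 2 (valence 2) → 0 H
  atom 20: C, bond orders sum to 1 (valence 4) → 3 H
  atom 21: C, bond orders sum to 3 (valence 4) → 1 H
  atom 22: C, bond orders sum to 4 (valence 4) → 0 H
  atom 23: C, bond orders sum to 3 (valence 4) → 1 H
  atom 24: O, bond orders sum to 2 (valence 2) → 0 H
  atom 25: C, bond orders sum to 3 (valence 4) → 1 H
  atom 26: C, bond orders sum to 4 (valence 4) → 0 H
  atom 27: C, bond orders sum to 4 (valence 4) → 0 H
  atom 28: N, bond orders sum to 3 (valence 3) → 0 H
Total hydrogens: 14.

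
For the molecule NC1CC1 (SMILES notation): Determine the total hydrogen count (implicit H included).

Walk through each heavy atom and fill implicit hydrogens from standard valence (C 4, N 3, O 2, S 2, halogen 1):
  atom 1: N, bond orders sum to 1 (valence 3) → 2 H
  atom 2: C, bond orders sum to 3 (valence 4) → 1 H
  atom 3: C, bond orders sum to 2 (valence 4) → 2 H
  atom 4: C, bond orders sum to 2 (valence 4) → 2 H
Total hydrogens: 7.

7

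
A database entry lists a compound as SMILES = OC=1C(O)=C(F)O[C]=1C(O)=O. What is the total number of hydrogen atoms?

3

Walk through each heavy atom and fill implicit hydrogens from standard valence (C 4, N 3, O 2, S 2, halogen 1):
  atom 1: O, bond orders sum to 1 (valence 2) → 1 H
  atom 2: C, bond orders sum to 4 (valence 4) → 0 H
  atom 3: C, bond orders sum to 4 (valence 4) → 0 H
  atom 4: O, bond orders sum to 1 (valence 2) → 1 H
  atom 5: C, bond orders sum to 4 (valence 4) → 0 H
  atom 6: F (halogen, monovalent) → 0 H
  atom 7: O, bond orders sum to 2 (valence 2) → 0 H
  atom 8: C with explicit H count 0
  atom 9: C, bond orders sum to 4 (valence 4) → 0 H
  atom 10: O, bond orders sum to 1 (valence 2) → 1 H
  atom 11: O, bond orders sum to 2 (valence 2) → 0 H
Total hydrogens: 3.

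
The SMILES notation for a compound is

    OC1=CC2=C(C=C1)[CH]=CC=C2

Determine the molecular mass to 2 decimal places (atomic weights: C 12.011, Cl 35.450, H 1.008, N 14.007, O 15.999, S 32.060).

First, the molecular formula is C10H8O (counting implicit H from valence).
  C: 10 × 12.011 = 120.110
  H: 8 × 1.008 = 8.064
  O: 1 × 15.999 = 15.999
Sum: 10×12.011 + 8×1.008 + 1×15.999 = 144.173 → 144.17 g/mol.

144.17 g/mol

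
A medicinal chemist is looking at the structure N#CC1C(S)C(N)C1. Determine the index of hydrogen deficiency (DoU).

3

Molecular formula: C5H8N2S.
DoU = (2C + 2 + N − H − X) / 2, where X is the halogen count and O/S are ignored.
    = (2·5 + 2 + 2 − 8 − 0) / 2 = 6 / 2 = 3.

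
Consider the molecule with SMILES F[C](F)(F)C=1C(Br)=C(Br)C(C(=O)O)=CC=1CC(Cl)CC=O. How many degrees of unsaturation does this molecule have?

Molecular formula: C12H8Br2ClF3O3.
DoU = (2C + 2 + N − H − X) / 2, where X is the halogen count and O/S are ignored.
    = (2·12 + 2 + 0 − 8 − 6) / 2 = 12 / 2 = 6.

6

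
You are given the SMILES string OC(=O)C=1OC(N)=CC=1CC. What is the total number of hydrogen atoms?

Walk through each heavy atom and fill implicit hydrogens from standard valence (C 4, N 3, O 2, S 2, halogen 1):
  atom 1: O, bond orders sum to 1 (valence 2) → 1 H
  atom 2: C, bond orders sum to 4 (valence 4) → 0 H
  atom 3: O, bond orders sum to 2 (valence 2) → 0 H
  atom 4: C, bond orders sum to 4 (valence 4) → 0 H
  atom 5: O, bond orders sum to 2 (valence 2) → 0 H
  atom 6: C, bond orders sum to 4 (valence 4) → 0 H
  atom 7: N, bond orders sum to 1 (valence 3) → 2 H
  atom 8: C, bond orders sum to 3 (valence 4) → 1 H
  atom 9: C, bond orders sum to 4 (valence 4) → 0 H
  atom 10: C, bond orders sum to 2 (valence 4) → 2 H
  atom 11: C, bond orders sum to 1 (valence 4) → 3 H
Total hydrogens: 9.

9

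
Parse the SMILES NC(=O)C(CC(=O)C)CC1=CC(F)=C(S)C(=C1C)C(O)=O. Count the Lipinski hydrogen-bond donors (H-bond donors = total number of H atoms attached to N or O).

3

Donors: find every N or O and count the H atoms it carries.
  atom 1 (N): bond orders sum to 1 → 2 H
  atom 3 (O): bond orders sum to 2 → 0 H
  atom 7 (O): bond orders sum to 2 → 0 H
  atom 20 (O): bond orders sum to 1 → 1 H
  atom 21 (O): bond orders sum to 2 → 0 H
Lipinski HBD = 3.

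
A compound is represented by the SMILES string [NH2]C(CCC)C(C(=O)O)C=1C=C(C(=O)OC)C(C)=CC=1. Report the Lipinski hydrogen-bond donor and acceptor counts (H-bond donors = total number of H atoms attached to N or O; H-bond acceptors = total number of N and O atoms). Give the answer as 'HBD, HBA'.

Donors: find every N or O and count the H atoms it carries.
  atom 1 (N): bond orders sum to 1 → 2 H
  atom 8 (O): bond orders sum to 2 → 0 H
  atom 9 (O): bond orders sum to 1 → 1 H
  atom 14 (O): bond orders sum to 2 → 0 H
  atom 15 (O): bond orders sum to 2 → 0 H
Lipinski HBD = 3.
Acceptors: N atoms = 1, O atoms = 4 → HBA = 5.

3, 5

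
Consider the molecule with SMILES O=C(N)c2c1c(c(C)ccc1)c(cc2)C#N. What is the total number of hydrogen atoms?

Walk through each heavy atom and fill implicit hydrogens from standard valence (C 4, N 3, O 2, S 2, halogen 1); for lowercase aromatic atoms, an aromatic c carries 1 H when it has two neighbours and 0 H with three, and aromatic n carries 0 H:
  atom 1: O, bond orders sum to 2 (valence 2) → 0 H
  atom 2: C, bond orders sum to 4 (valence 4) → 0 H
  atom 3: N, bond orders sum to 1 (valence 3) → 2 H
  atom 4: aromatic c, 3 neighbours → 0 H
  atom 5: aromatic c, 3 neighbours → 0 H
  atom 6: aromatic c, 3 neighbours → 0 H
  atom 7: aromatic c, 3 neighbours → 0 H
  atom 8: C, bond orders sum to 1 (valence 4) → 3 H
  atom 9: aromatic c, 2 neighbours → 1 H
  atom 10: aromatic c, 2 neighbours → 1 H
  atom 11: aromatic c, 2 neighbours → 1 H
  atom 12: aromatic c, 3 neighbours → 0 H
  atom 13: aromatic c, 2 neighbours → 1 H
  atom 14: aromatic c, 2 neighbours → 1 H
  atom 15: C, bond orders sum to 4 (valence 4) → 0 H
  atom 16: N, bond orders sum to 3 (valence 3) → 0 H
Total hydrogens: 10.

10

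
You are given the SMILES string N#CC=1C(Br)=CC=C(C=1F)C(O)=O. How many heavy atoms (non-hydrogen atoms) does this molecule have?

13

Every atom symbol written in the SMILES (organic subset) is one heavy atom; implicit H are not written.
Heavy atoms by element → Br:1, C:8, F:1, N:1, O:2.
Total: 13.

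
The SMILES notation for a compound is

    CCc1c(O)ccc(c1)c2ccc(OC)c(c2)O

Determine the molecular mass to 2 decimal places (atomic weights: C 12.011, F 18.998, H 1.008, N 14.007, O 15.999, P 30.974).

First, the molecular formula is C15H16O3 (counting implicit H from valence).
  C: 15 × 12.011 = 180.165
  H: 16 × 1.008 = 16.128
  O: 3 × 15.999 = 47.997
Sum: 15×12.011 + 16×1.008 + 3×15.999 = 244.290 → 244.29 g/mol.

244.29 g/mol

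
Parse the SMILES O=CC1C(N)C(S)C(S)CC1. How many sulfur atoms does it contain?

Scan the SMILES for S atoms (remember two-letter symbols like Cl and Br are single atoms).
Sulfur count: 2.

2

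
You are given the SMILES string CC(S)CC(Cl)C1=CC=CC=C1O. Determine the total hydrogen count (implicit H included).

Walk through each heavy atom and fill implicit hydrogens from standard valence (C 4, N 3, O 2, S 2, halogen 1):
  atom 1: C, bond orders sum to 1 (valence 4) → 3 H
  atom 2: C, bond orders sum to 3 (valence 4) → 1 H
  atom 3: S, bond orders sum to 1 (valence 2) → 1 H
  atom 4: C, bond orders sum to 2 (valence 4) → 2 H
  atom 5: C, bond orders sum to 3 (valence 4) → 1 H
  atom 6: Cl (halogen, monovalent) → 0 H
  atom 7: C, bond orders sum to 4 (valence 4) → 0 H
  atom 8: C, bond orders sum to 3 (valence 4) → 1 H
  atom 9: C, bond orders sum to 3 (valence 4) → 1 H
  atom 10: C, bond orders sum to 3 (valence 4) → 1 H
  atom 11: C, bond orders sum to 3 (valence 4) → 1 H
  atom 12: C, bond orders sum to 4 (valence 4) → 0 H
  atom 13: O, bond orders sum to 1 (valence 2) → 1 H
Total hydrogens: 13.

13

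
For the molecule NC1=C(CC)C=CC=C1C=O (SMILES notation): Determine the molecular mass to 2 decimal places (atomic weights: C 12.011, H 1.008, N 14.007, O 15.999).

First, the molecular formula is C9H11NO (counting implicit H from valence).
  C: 9 × 12.011 = 108.099
  H: 11 × 1.008 = 11.088
  N: 1 × 14.007 = 14.007
  O: 1 × 15.999 = 15.999
Sum: 9×12.011 + 11×1.008 + 1×14.007 + 1×15.999 = 149.193 → 149.19 g/mol.

149.19 g/mol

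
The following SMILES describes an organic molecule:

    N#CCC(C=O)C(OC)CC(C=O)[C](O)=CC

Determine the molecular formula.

C12H17NO4

Walk through each heavy atom and fill implicit hydrogens from standard valence (C 4, N 3, O 2, S 2, halogen 1):
  atom 1: N, bond orders sum to 3 (valence 3) → 0 H
  atom 2: C, bond orders sum to 4 (valence 4) → 0 H
  atom 3: C, bond orders sum to 2 (valence 4) → 2 H
  atom 4: C, bond orders sum to 3 (valence 4) → 1 H
  atom 5: C, bond orders sum to 3 (valence 4) → 1 H
  atom 6: O, bond orders sum to 2 (valence 2) → 0 H
  atom 7: C, bond orders sum to 3 (valence 4) → 1 H
  atom 8: O, bond orders sum to 2 (valence 2) → 0 H
  atom 9: C, bond orders sum to 1 (valence 4) → 3 H
  atom 10: C, bond orders sum to 2 (valence 4) → 2 H
  atom 11: C, bond orders sum to 3 (valence 4) → 1 H
  atom 12: C, bond orders sum to 3 (valence 4) → 1 H
  atom 13: O, bond orders sum to 2 (valence 2) → 0 H
  atom 14: C with explicit H count 0
  atom 15: O, bond orders sum to 1 (valence 2) → 1 H
  atom 16: C, bond orders sum to 3 (valence 4) → 1 H
  atom 17: C, bond orders sum to 1 (valence 4) → 3 H
Totals → C:12, H:17, N:1, O:4.
In Hill order: C12H17NO4.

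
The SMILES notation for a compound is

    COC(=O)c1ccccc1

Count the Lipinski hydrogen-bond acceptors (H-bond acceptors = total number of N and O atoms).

2

N atoms: 0; O atoms: 2.
Lipinski HBA = 0 + 2 = 2.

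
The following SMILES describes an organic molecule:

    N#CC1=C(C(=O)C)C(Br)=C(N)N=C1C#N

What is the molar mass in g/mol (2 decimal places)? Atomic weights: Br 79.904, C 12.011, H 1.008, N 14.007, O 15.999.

First, the molecular formula is C9H5BrN4O (counting implicit H from valence).
  Br: 1 × 79.904 = 79.904
  C: 9 × 12.011 = 108.099
  H: 5 × 1.008 = 5.040
  N: 4 × 14.007 = 56.028
  O: 1 × 15.999 = 15.999
Sum: 1×79.904 + 9×12.011 + 5×1.008 + 4×14.007 + 1×15.999 = 265.070 → 265.07 g/mol.

265.07 g/mol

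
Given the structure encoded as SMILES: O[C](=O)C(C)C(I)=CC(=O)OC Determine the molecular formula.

Walk through each heavy atom and fill implicit hydrogens from standard valence (C 4, N 3, O 2, S 2, halogen 1):
  atom 1: O, bond orders sum to 1 (valence 2) → 1 H
  atom 2: C with explicit H count 0
  atom 3: O, bond orders sum to 2 (valence 2) → 0 H
  atom 4: C, bond orders sum to 3 (valence 4) → 1 H
  atom 5: C, bond orders sum to 1 (valence 4) → 3 H
  atom 6: C, bond orders sum to 4 (valence 4) → 0 H
  atom 7: I (halogen, monovalent) → 0 H
  atom 8: C, bond orders sum to 3 (valence 4) → 1 H
  atom 9: C, bond orders sum to 4 (valence 4) → 0 H
  atom 10: O, bond orders sum to 2 (valence 2) → 0 H
  atom 11: O, bond orders sum to 2 (valence 2) → 0 H
  atom 12: C, bond orders sum to 1 (valence 4) → 3 H
Totals → C:7, H:9, I:1, O:4.

C7H9IO4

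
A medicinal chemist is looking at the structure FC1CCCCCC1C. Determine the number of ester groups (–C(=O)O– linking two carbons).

Scan the SMILES for the ester motif — none present.

0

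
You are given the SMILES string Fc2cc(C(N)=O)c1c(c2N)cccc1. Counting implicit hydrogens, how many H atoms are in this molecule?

Walk through each heavy atom and fill implicit hydrogens from standard valence (C 4, N 3, O 2, S 2, halogen 1); for lowercase aromatic atoms, an aromatic c carries 1 H when it has two neighbours and 0 H with three, and aromatic n carries 0 H:
  atom 1: F (halogen, monovalent) → 0 H
  atom 2: aromatic c, 3 neighbours → 0 H
  atom 3: aromatic c, 2 neighbours → 1 H
  atom 4: aromatic c, 3 neighbours → 0 H
  atom 5: C, bond orders sum to 4 (valence 4) → 0 H
  atom 6: N, bond orders sum to 1 (valence 3) → 2 H
  atom 7: O, bond orders sum to 2 (valence 2) → 0 H
  atom 8: aromatic c, 3 neighbours → 0 H
  atom 9: aromatic c, 3 neighbours → 0 H
  atom 10: aromatic c, 3 neighbours → 0 H
  atom 11: N, bond orders sum to 1 (valence 3) → 2 H
  atom 12: aromatic c, 2 neighbours → 1 H
  atom 13: aromatic c, 2 neighbours → 1 H
  atom 14: aromatic c, 2 neighbours → 1 H
  atom 15: aromatic c, 2 neighbours → 1 H
Total hydrogens: 9.

9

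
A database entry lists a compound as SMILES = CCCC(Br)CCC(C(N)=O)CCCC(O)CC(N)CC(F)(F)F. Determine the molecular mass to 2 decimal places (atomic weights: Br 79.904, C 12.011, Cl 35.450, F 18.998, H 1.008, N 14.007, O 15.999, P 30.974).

419.33 g/mol

First, the molecular formula is C16H30BrF3N2O2 (counting implicit H from valence).
  Br: 1 × 79.904 = 79.904
  C: 16 × 12.011 = 192.176
  F: 3 × 18.998 = 56.994
  H: 30 × 1.008 = 30.240
  N: 2 × 14.007 = 28.014
  O: 2 × 15.999 = 31.998
Sum: 1×79.904 + 16×12.011 + 3×18.998 + 30×1.008 + 2×14.007 + 2×15.999 = 419.326 → 419.33 g/mol.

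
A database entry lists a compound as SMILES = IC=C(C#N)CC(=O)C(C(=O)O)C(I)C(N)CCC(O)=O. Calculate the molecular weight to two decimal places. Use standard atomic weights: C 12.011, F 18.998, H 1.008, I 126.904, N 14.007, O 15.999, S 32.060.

First, the molecular formula is C12H14I2N2O5 (counting implicit H from valence).
  C: 12 × 12.011 = 144.132
  H: 14 × 1.008 = 14.112
  I: 2 × 126.904 = 253.808
  N: 2 × 14.007 = 28.014
  O: 5 × 15.999 = 79.995
Sum: 12×12.011 + 14×1.008 + 2×126.904 + 2×14.007 + 5×15.999 = 520.061 → 520.06 g/mol.

520.06 g/mol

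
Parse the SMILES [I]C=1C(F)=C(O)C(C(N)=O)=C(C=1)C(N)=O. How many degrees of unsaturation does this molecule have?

6

Degree of unsaturation = (number of rings) + (number of π bonds).
Ring closures in the SMILES: 1.
π bonds: 5 double bonds (each 1 DoU) → 5 DoU from unsaturation.
Total DoU = 1 + 5 = 6.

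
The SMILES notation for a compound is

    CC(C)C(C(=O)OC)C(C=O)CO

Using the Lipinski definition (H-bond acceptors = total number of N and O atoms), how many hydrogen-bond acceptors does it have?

4

N atoms: 0; O atoms: 4.
Lipinski HBA = 0 + 4 = 4.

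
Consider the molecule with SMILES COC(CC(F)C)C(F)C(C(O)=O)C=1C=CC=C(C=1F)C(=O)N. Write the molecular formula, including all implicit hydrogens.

Walk through each heavy atom and fill implicit hydrogens from standard valence (C 4, N 3, O 2, S 2, halogen 1):
  atom 1: C, bond orders sum to 1 (valence 4) → 3 H
  atom 2: O, bond orders sum to 2 (valence 2) → 0 H
  atom 3: C, bond orders sum to 3 (valence 4) → 1 H
  atom 4: C, bond orders sum to 2 (valence 4) → 2 H
  atom 5: C, bond orders sum to 3 (valence 4) → 1 H
  atom 6: F (halogen, monovalent) → 0 H
  atom 7: C, bond orders sum to 1 (valence 4) → 3 H
  atom 8: C, bond orders sum to 3 (valence 4) → 1 H
  atom 9: F (halogen, monovalent) → 0 H
  atom 10: C, bond orders sum to 3 (valence 4) → 1 H
  atom 11: C, bond orders sum to 4 (valence 4) → 0 H
  atom 12: O, bond orders sum to 1 (valence 2) → 1 H
  atom 13: O, bond orders sum to 2 (valence 2) → 0 H
  atom 14: C, bond orders sum to 4 (valence 4) → 0 H
  atom 15: C, bond orders sum to 3 (valence 4) → 1 H
  atom 16: C, bond orders sum to 3 (valence 4) → 1 H
  atom 17: C, bond orders sum to 3 (valence 4) → 1 H
  atom 18: C, bond orders sum to 4 (valence 4) → 0 H
  atom 19: C, bond orders sum to 4 (valence 4) → 0 H
  atom 20: F (halogen, monovalent) → 0 H
  atom 21: C, bond orders sum to 4 (valence 4) → 0 H
  atom 22: O, bond orders sum to 2 (valence 2) → 0 H
  atom 23: N, bond orders sum to 1 (valence 3) → 2 H
Totals → C:15, H:18, F:3, N:1, O:4.
In Hill order: C15H18F3NO4.

C15H18F3NO4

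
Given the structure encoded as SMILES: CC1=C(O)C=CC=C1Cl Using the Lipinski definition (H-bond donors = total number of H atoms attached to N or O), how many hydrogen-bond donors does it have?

Donors: find every N or O and count the H atoms it carries.
  atom 4 (O): bond orders sum to 1 → 1 H
Lipinski HBD = 1.

1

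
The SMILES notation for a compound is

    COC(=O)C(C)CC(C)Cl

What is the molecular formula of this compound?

Walk through each heavy atom and fill implicit hydrogens from standard valence (C 4, N 3, O 2, S 2, halogen 1):
  atom 1: C, bond orders sum to 1 (valence 4) → 3 H
  atom 2: O, bond orders sum to 2 (valence 2) → 0 H
  atom 3: C, bond orders sum to 4 (valence 4) → 0 H
  atom 4: O, bond orders sum to 2 (valence 2) → 0 H
  atom 5: C, bond orders sum to 3 (valence 4) → 1 H
  atom 6: C, bond orders sum to 1 (valence 4) → 3 H
  atom 7: C, bond orders sum to 2 (valence 4) → 2 H
  atom 8: C, bond orders sum to 3 (valence 4) → 1 H
  atom 9: C, bond orders sum to 1 (valence 4) → 3 H
  atom 10: Cl (halogen, monovalent) → 0 H
Totals → C:7, H:13, Cl:1, O:2.
In Hill order: C7H13ClO2.

C7H13ClO2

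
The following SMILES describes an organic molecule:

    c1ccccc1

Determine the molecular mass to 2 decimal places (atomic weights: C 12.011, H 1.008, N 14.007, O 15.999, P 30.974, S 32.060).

First, the molecular formula is C6H6 (counting implicit H from valence).
  C: 6 × 12.011 = 72.066
  H: 6 × 1.008 = 6.048
Sum: 6×12.011 + 6×1.008 = 78.114 → 78.11 g/mol.

78.11 g/mol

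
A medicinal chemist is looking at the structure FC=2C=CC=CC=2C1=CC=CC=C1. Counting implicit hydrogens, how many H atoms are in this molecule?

Walk through each heavy atom and fill implicit hydrogens from standard valence (C 4, N 3, O 2, S 2, halogen 1):
  atom 1: F (halogen, monovalent) → 0 H
  atom 2: C, bond orders sum to 4 (valence 4) → 0 H
  atom 3: C, bond orders sum to 3 (valence 4) → 1 H
  atom 4: C, bond orders sum to 3 (valence 4) → 1 H
  atom 5: C, bond orders sum to 3 (valence 4) → 1 H
  atom 6: C, bond orders sum to 3 (valence 4) → 1 H
  atom 7: C, bond orders sum to 4 (valence 4) → 0 H
  atom 8: C, bond orders sum to 4 (valence 4) → 0 H
  atom 9: C, bond orders sum to 3 (valence 4) → 1 H
  atom 10: C, bond orders sum to 3 (valence 4) → 1 H
  atom 11: C, bond orders sum to 3 (valence 4) → 1 H
  atom 12: C, bond orders sum to 3 (valence 4) → 1 H
  atom 13: C, bond orders sum to 3 (valence 4) → 1 H
Total hydrogens: 9.

9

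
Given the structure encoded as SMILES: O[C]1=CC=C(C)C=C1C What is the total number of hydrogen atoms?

10

Walk through each heavy atom and fill implicit hydrogens from standard valence (C 4, N 3, O 2, S 2, halogen 1):
  atom 1: O, bond orders sum to 1 (valence 2) → 1 H
  atom 2: C with explicit H count 0
  atom 3: C, bond orders sum to 3 (valence 4) → 1 H
  atom 4: C, bond orders sum to 3 (valence 4) → 1 H
  atom 5: C, bond orders sum to 4 (valence 4) → 0 H
  atom 6: C, bond orders sum to 1 (valence 4) → 3 H
  atom 7: C, bond orders sum to 3 (valence 4) → 1 H
  atom 8: C, bond orders sum to 4 (valence 4) → 0 H
  atom 9: C, bond orders sum to 1 (valence 4) → 3 H
Total hydrogens: 10.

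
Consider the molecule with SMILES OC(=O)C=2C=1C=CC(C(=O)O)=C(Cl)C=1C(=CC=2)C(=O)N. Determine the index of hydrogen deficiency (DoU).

Molecular formula: C13H8ClNO5.
DoU = (2C + 2 + N − H − X) / 2, where X is the halogen count and O/S are ignored.
    = (2·13 + 2 + 1 − 8 − 1) / 2 = 20 / 2 = 10.

10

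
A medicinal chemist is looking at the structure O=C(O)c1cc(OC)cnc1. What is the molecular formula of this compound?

Walk through each heavy atom and fill implicit hydrogens from standard valence (C 4, N 3, O 2, S 2, halogen 1); for lowercase aromatic atoms, an aromatic c carries 1 H when it has two neighbours and 0 H with three, and aromatic n carries 0 H:
  atom 1: O, bond orders sum to 2 (valence 2) → 0 H
  atom 2: C, bond orders sum to 4 (valence 4) → 0 H
  atom 3: O, bond orders sum to 1 (valence 2) → 1 H
  atom 4: aromatic c, 3 neighbours → 0 H
  atom 5: aromatic c, 2 neighbours → 1 H
  atom 6: aromatic c, 3 neighbours → 0 H
  atom 7: O, bond orders sum to 2 (valence 2) → 0 H
  atom 8: C, bond orders sum to 1 (valence 4) → 3 H
  atom 9: aromatic c, 2 neighbours → 1 H
  atom 10: aromatic n, 2 neighbours → 0 H
  atom 11: aromatic c, 2 neighbours → 1 H
Totals → C:7, H:7, N:1, O:3.

C7H7NO3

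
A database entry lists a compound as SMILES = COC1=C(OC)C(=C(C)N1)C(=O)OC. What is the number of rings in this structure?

1

In SMILES, each pair of matching ring-closure digits denotes one ring-closing bond; the number of such bonds equals the number of independent rings.
Ring-closure bonds here: 1.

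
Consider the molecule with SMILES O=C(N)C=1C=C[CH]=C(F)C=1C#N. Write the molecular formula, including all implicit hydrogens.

Walk through each heavy atom and fill implicit hydrogens from standard valence (C 4, N 3, O 2, S 2, halogen 1):
  atom 1: O, bond orders sum to 2 (valence 2) → 0 H
  atom 2: C, bond orders sum to 4 (valence 4) → 0 H
  atom 3: N, bond orders sum to 1 (valence 3) → 2 H
  atom 4: C, bond orders sum to 4 (valence 4) → 0 H
  atom 5: C, bond orders sum to 3 (valence 4) → 1 H
  atom 6: C, bond orders sum to 3 (valence 4) → 1 H
  atom 7: C with explicit H count 1
  atom 8: C, bond orders sum to 4 (valence 4) → 0 H
  atom 9: F (halogen, monovalent) → 0 H
  atom 10: C, bond orders sum to 4 (valence 4) → 0 H
  atom 11: C, bond orders sum to 4 (valence 4) → 0 H
  atom 12: N, bond orders sum to 3 (valence 3) → 0 H
Totals → C:8, H:5, F:1, N:2, O:1.
In Hill order: C8H5FN2O.

C8H5FN2O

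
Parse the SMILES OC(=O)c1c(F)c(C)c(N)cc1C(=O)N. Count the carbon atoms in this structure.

9

Count every carbon token in the SMILES (each C, including those in ring-closure positions and inside branches).
Carbon count: 9.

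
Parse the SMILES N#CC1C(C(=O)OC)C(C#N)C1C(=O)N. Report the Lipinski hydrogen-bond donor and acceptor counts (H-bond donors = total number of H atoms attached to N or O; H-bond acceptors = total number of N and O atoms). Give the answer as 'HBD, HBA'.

2, 6

Donors: find every N or O and count the H atoms it carries.
  atom 1 (N): bond orders sum to 3 → 0 H
  atom 6 (O): bond orders sum to 2 → 0 H
  atom 7 (O): bond orders sum to 2 → 0 H
  atom 11 (N): bond orders sum to 3 → 0 H
  atom 14 (O): bond orders sum to 2 → 0 H
  atom 15 (N): bond orders sum to 1 → 2 H
Lipinski HBD = 2.
Acceptors: N atoms = 3, O atoms = 3 → HBA = 6.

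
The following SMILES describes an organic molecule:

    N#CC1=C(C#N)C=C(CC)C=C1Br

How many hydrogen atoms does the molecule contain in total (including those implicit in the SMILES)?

Walk through each heavy atom and fill implicit hydrogens from standard valence (C 4, N 3, O 2, S 2, halogen 1):
  atom 1: N, bond orders sum to 3 (valence 3) → 0 H
  atom 2: C, bond orders sum to 4 (valence 4) → 0 H
  atom 3: C, bond orders sum to 4 (valence 4) → 0 H
  atom 4: C, bond orders sum to 4 (valence 4) → 0 H
  atom 5: C, bond orders sum to 4 (valence 4) → 0 H
  atom 6: N, bond orders sum to 3 (valence 3) → 0 H
  atom 7: C, bond orders sum to 3 (valence 4) → 1 H
  atom 8: C, bond orders sum to 4 (valence 4) → 0 H
  atom 9: C, bond orders sum to 2 (valence 4) → 2 H
  atom 10: C, bond orders sum to 1 (valence 4) → 3 H
  atom 11: C, bond orders sum to 3 (valence 4) → 1 H
  atom 12: C, bond orders sum to 4 (valence 4) → 0 H
  atom 13: Br (halogen, monovalent) → 0 H
Total hydrogens: 7.

7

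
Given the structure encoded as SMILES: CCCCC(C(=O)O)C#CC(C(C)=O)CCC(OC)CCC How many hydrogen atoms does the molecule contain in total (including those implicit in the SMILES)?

Walk through each heavy atom and fill implicit hydrogens from standard valence (C 4, N 3, O 2, S 2, halogen 1):
  atom 1: C, bond orders sum to 1 (valence 4) → 3 H
  atom 2: C, bond orders sum to 2 (valence 4) → 2 H
  atom 3: C, bond orders sum to 2 (valence 4) → 2 H
  atom 4: C, bond orders sum to 2 (valence 4) → 2 H
  atom 5: C, bond orders sum to 3 (valence 4) → 1 H
  atom 6: C, bond orders sum to 4 (valence 4) → 0 H
  atom 7: O, bond orders sum to 2 (valence 2) → 0 H
  atom 8: O, bond orders sum to 1 (valence 2) → 1 H
  atom 9: C, bond orders sum to 4 (valence 4) → 0 H
  atom 10: C, bond orders sum to 4 (valence 4) → 0 H
  atom 11: C, bond orders sum to 3 (valence 4) → 1 H
  atom 12: C, bond orders sum to 4 (valence 4) → 0 H
  atom 13: C, bond orders sum to 1 (valence 4) → 3 H
  atom 14: O, bond orders sum to 2 (valence 2) → 0 H
  atom 15: C, bond orders sum to 2 (valence 4) → 2 H
  atom 16: C, bond orders sum to 2 (valence 4) → 2 H
  atom 17: C, bond orders sum to 3 (valence 4) → 1 H
  atom 18: O, bond orders sum to 2 (valence 2) → 0 H
  atom 19: C, bond orders sum to 1 (valence 4) → 3 H
  atom 20: C, bond orders sum to 2 (valence 4) → 2 H
  atom 21: C, bond orders sum to 2 (valence 4) → 2 H
  atom 22: C, bond orders sum to 1 (valence 4) → 3 H
Total hydrogens: 30.

30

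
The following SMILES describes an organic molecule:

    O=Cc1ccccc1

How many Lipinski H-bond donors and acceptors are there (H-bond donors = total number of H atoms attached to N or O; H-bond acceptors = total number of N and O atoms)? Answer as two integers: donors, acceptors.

Donors: find every N or O and count the H atoms it carries.
  atom 1 (O): bond orders sum to 2 → 0 H
Lipinski HBD = 0.
Acceptors: N atoms = 0, O atoms = 1 → HBA = 1.

0, 1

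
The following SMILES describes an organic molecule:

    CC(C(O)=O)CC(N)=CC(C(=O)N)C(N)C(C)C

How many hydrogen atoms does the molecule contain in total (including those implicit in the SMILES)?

23

Walk through each heavy atom and fill implicit hydrogens from standard valence (C 4, N 3, O 2, S 2, halogen 1):
  atom 1: C, bond orders sum to 1 (valence 4) → 3 H
  atom 2: C, bond orders sum to 3 (valence 4) → 1 H
  atom 3: C, bond orders sum to 4 (valence 4) → 0 H
  atom 4: O, bond orders sum to 1 (valence 2) → 1 H
  atom 5: O, bond orders sum to 2 (valence 2) → 0 H
  atom 6: C, bond orders sum to 2 (valence 4) → 2 H
  atom 7: C, bond orders sum to 4 (valence 4) → 0 H
  atom 8: N, bond orders sum to 1 (valence 3) → 2 H
  atom 9: C, bond orders sum to 3 (valence 4) → 1 H
  atom 10: C, bond orders sum to 3 (valence 4) → 1 H
  atom 11: C, bond orders sum to 4 (valence 4) → 0 H
  atom 12: O, bond orders sum to 2 (valence 2) → 0 H
  atom 13: N, bond orders sum to 1 (valence 3) → 2 H
  atom 14: C, bond orders sum to 3 (valence 4) → 1 H
  atom 15: N, bond orders sum to 1 (valence 3) → 2 H
  atom 16: C, bond orders sum to 3 (valence 4) → 1 H
  atom 17: C, bond orders sum to 1 (valence 4) → 3 H
  atom 18: C, bond orders sum to 1 (valence 4) → 3 H
Total hydrogens: 23.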